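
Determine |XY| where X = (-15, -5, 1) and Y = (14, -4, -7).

d = √[(x₂-x₁)² + (y₂-y₁)² + (z₂-z₁)²]
  = √[29² + 1² + (-8)²]
  = √[841 + 1 + 64]
  = √906
  ≈ 30.1

30.1


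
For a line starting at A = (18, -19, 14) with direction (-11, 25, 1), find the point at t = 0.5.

P(t) = A + t·d
  = (18 + (-11)·0.5, -19 + 25·0.5, 14 + 1·0.5)
  = (18 - 5.5, -19 + 12.5, 14 + 0.5)
  = (12.5, -6.5, 14.5)

(12.5, -6.5, 14.5)


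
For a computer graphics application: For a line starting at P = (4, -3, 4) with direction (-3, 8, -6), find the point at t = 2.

P(t) = P + t·d
  = (4 + (-3)·2, -3 + 8·2, 4 + (-6)·2)
  = (4 - 6, -3 + 16, 4 - 12)
  = (-2, 13, -8)

(-2, 13, -8)


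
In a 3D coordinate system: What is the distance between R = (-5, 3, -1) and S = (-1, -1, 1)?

d = √[(x₂-x₁)² + (y₂-y₁)² + (z₂-z₁)²]
  = √[4² + (-4)² + 2²]
  = √[16 + 16 + 4]
  = √36
  ≈ 6

6


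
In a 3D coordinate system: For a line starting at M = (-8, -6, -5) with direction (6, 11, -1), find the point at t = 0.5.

P(t) = M + t·d
  = (-8 + 6·0.5, -6 + 11·0.5, -5 + (-1)·0.5)
  = (-8 + 3, -6 + 5.5, -5 - 0.5)
  = (-5, -0.5, -5.5)

(-5, -0.5, -5.5)


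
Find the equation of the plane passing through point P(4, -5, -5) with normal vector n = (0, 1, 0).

The plane through P with normal n = (a, b, c) satisfies n·(r - P) = 0,
i.e. ax + by + cz = a·x₀ + b·y₀ + c·z₀.
d = 0·4 + 1·(-5) + 0·(-5)
  = 0 - 5 + 0
  = -5
Equation: y = -5

y = -5


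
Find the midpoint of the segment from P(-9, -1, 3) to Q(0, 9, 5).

M = ((x₁+x₂)/2, (y₁+y₂)/2, (z₁+z₂)/2)
  = ((-9 + 0)/2, (-1 + 9)/2, (3 + 5)/2)
  = (-9/2, 8/2, 8/2)
  = (-4.5, 4, 4)

(-4.5, 4, 4)


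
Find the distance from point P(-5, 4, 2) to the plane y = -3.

distance = |a·x₀ + b·y₀ + c·z₀ - d| / √(a² + b² + c²)
  = |0·(-5) + 1·4 + 0·2 - (-3)| / √(0² + 1² + 0²)
  = |0 + 4 + 0 + 3| / √(0 + 1 + 0)
  = |7| / √1
  = 7 / 1
  ≈ 7

7


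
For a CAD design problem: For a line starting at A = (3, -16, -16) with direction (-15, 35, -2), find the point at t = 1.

P(t) = A + t·d
  = (3 + (-15)·1, -16 + 35·1, -16 + (-2)·1)
  = (3 - 15, -16 + 35, -16 - 2)
  = (-12, 19, -18)

(-12, 19, -18)


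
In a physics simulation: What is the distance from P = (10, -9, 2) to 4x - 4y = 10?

distance = |a·x₀ + b·y₀ + c·z₀ - d| / √(a² + b² + c²)
  = |4·10 + (-4)·(-9) + 0·2 - 10| / √(4² + (-4)² + 0²)
  = |40 + 36 + 0 - 10| / √(16 + 16 + 0)
  = |66| / √32
  = 66 / 5.657
  ≈ 11.67

11.67


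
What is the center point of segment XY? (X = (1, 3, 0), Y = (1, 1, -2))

M = ((x₁+x₂)/2, (y₁+y₂)/2, (z₁+z₂)/2)
  = ((1 + 1)/2, (3 + 1)/2, (0 - 2)/2)
  = (2/2, 4/2, -2/2)
  = (1, 2, -1)

(1, 2, -1)


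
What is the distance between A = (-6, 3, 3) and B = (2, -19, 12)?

d = √[(x₂-x₁)² + (y₂-y₁)² + (z₂-z₁)²]
  = √[8² + (-22)² + 9²]
  = √[64 + 484 + 81]
  = √629
  ≈ 25.08

25.08


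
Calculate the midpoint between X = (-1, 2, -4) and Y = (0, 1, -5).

M = ((x₁+x₂)/2, (y₁+y₂)/2, (z₁+z₂)/2)
  = ((-1 + 0)/2, (2 + 1)/2, (-4 - 5)/2)
  = (-1/2, 3/2, -9/2)
  = (-0.5, 1.5, -4.5)

(-0.5, 1.5, -4.5)


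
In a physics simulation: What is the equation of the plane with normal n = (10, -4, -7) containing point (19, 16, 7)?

The plane through P with normal n = (a, b, c) satisfies n·(r - P) = 0,
i.e. ax + by + cz = a·x₀ + b·y₀ + c·z₀.
d = 10·19 + (-4)·16 + (-7)·7
  = 190 - 64 - 49
  = 77
Equation: 10x - 4y - 7z = 77

10x - 4y - 7z = 77


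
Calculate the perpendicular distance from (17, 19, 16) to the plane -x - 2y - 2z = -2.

distance = |a·x₀ + b·y₀ + c·z₀ - d| / √(a² + b² + c²)
  = |(-1)·17 + (-2)·19 + (-2)·16 - (-2)| / √((-1)² + (-2)² + (-2)²)
  = |-17 - 38 - 32 + 2| / √(1 + 4 + 4)
  = |-85| / √9
  = 85 / 3
  ≈ 28.33

28.33


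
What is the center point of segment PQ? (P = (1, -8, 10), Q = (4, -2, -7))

M = ((x₁+x₂)/2, (y₁+y₂)/2, (z₁+z₂)/2)
  = ((1 + 4)/2, (-8 - 2)/2, (10 - 7)/2)
  = (5/2, -10/2, 3/2)
  = (2.5, -5, 1.5)

(2.5, -5, 1.5)


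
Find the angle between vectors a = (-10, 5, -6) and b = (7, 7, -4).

a·b = (-10)·7 + 5·7 + (-6)·(-4) = -70 + 35 + 24 = -11
|a| = √((-10)² + 5² + (-6)²) = √161 ≈ 12.69
|b| = √(7² + 7² + (-4)²) = √114 ≈ 10.68
cos θ = (a·b)/(|a||b|) = -11/(12.69·10.68) ≈ -0.08119
θ = arccos(-0.08119) ≈ 94.66°

94.66°


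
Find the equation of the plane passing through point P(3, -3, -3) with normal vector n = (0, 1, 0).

The plane through P with normal n = (a, b, c) satisfies n·(r - P) = 0,
i.e. ax + by + cz = a·x₀ + b·y₀ + c·z₀.
d = 0·3 + 1·(-3) + 0·(-3)
  = 0 - 3 + 0
  = -3
Equation: y = -3

y = -3


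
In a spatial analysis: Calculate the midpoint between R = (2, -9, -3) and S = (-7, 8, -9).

M = ((x₁+x₂)/2, (y₁+y₂)/2, (z₁+z₂)/2)
  = ((2 - 7)/2, (-9 + 8)/2, (-3 - 9)/2)
  = (-5/2, -1/2, -12/2)
  = (-2.5, -0.5, -6)

(-2.5, -0.5, -6)


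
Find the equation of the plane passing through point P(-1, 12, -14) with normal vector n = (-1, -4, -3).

The plane through P with normal n = (a, b, c) satisfies n·(r - P) = 0,
i.e. ax + by + cz = a·x₀ + b·y₀ + c·z₀.
d = (-1)·(-1) + (-4)·12 + (-3)·(-14)
  = 1 - 48 + 42
  = -5
Equation: -x - 4y - 3z = -5

-x - 4y - 3z = -5


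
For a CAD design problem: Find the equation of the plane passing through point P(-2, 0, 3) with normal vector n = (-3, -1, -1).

The plane through P with normal n = (a, b, c) satisfies n·(r - P) = 0,
i.e. ax + by + cz = a·x₀ + b·y₀ + c·z₀.
d = (-3)·(-2) + (-1)·0 + (-1)·3
  = 6 + 0 - 3
  = 3
Equation: -3x - y - z = 3

-3x - y - z = 3


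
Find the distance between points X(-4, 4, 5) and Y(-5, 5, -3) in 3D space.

d = √[(x₂-x₁)² + (y₂-y₁)² + (z₂-z₁)²]
  = √[(-1)² + 1² + (-8)²]
  = √[1 + 1 + 64]
  = √66
  ≈ 8.124

8.124


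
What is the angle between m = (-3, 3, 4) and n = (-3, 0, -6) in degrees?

m·n = (-3)·(-3) + 3·0 + 4·(-6) = 9 + 0 - 24 = -15
|m| = √((-3)² + 3² + 4²) = √34 ≈ 5.831
|n| = √((-3)² + 0² + (-6)²) = √45 ≈ 6.708
cos θ = (m·n)/(|m||n|) = -15/(5.831·6.708) ≈ -0.3835
θ = arccos(-0.3835) ≈ 112.5°

112.5°


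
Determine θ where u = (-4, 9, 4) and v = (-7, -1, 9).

u·v = (-4)·(-7) + 9·(-1) + 4·9 = 28 - 9 + 36 = 55
|u| = √((-4)² + 9² + 4²) = √113 ≈ 10.63
|v| = √((-7)² + (-1)² + 9²) = √131 ≈ 11.45
cos θ = (u·v)/(|u||v|) = 55/(10.63·11.45) ≈ 0.4521
θ = arccos(0.4521) ≈ 63.12°

63.12°


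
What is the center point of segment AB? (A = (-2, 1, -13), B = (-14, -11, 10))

M = ((x₁+x₂)/2, (y₁+y₂)/2, (z₁+z₂)/2)
  = ((-2 - 14)/2, (1 - 11)/2, (-13 + 10)/2)
  = (-16/2, -10/2, -3/2)
  = (-8, -5, -1.5)

(-8, -5, -1.5)


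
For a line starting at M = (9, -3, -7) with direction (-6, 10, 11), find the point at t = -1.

P(t) = M + t·d
  = (9 + (-6)·(-1), -3 + 10·(-1), -7 + 11·(-1))
  = (9 + 6, -3 - 10, -7 - 11)
  = (15, -13, -18)

(15, -13, -18)


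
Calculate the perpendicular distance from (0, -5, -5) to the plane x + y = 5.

distance = |a·x₀ + b·y₀ + c·z₀ - d| / √(a² + b² + c²)
  = |1·0 + 1·(-5) + 0·(-5) - 5| / √(1² + 1² + 0²)
  = |0 - 5 + 0 - 5| / √(1 + 1 + 0)
  = |-10| / √2
  = 10 / 1.414
  ≈ 7.071

7.071


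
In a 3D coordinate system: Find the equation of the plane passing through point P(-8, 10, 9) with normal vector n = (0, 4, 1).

The plane through P with normal n = (a, b, c) satisfies n·(r - P) = 0,
i.e. ax + by + cz = a·x₀ + b·y₀ + c·z₀.
d = 0·(-8) + 4·10 + 1·9
  = 0 + 40 + 9
  = 49
Equation: 4y + z = 49

4y + z = 49


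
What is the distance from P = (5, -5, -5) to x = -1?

distance = |a·x₀ + b·y₀ + c·z₀ - d| / √(a² + b² + c²)
  = |1·5 + 0·(-5) + 0·(-5) - (-1)| / √(1² + 0² + 0²)
  = |5 + 0 + 0 + 1| / √(1 + 0 + 0)
  = |6| / √1
  = 6 / 1
  ≈ 6

6


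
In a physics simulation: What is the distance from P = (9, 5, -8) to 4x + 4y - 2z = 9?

distance = |a·x₀ + b·y₀ + c·z₀ - d| / √(a² + b² + c²)
  = |4·9 + 4·5 + (-2)·(-8) - 9| / √(4² + 4² + (-2)²)
  = |36 + 20 + 16 - 9| / √(16 + 16 + 4)
  = |63| / √36
  = 63 / 6
  ≈ 10.5

10.5


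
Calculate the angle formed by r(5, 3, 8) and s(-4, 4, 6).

r·s = 5·(-4) + 3·4 + 8·6 = -20 + 12 + 48 = 40
|r| = √(5² + 3² + 8²) = √98 ≈ 9.899
|s| = √((-4)² + 4² + 6²) = √68 ≈ 8.246
cos θ = (r·s)/(|r||s|) = 40/(9.899·8.246) ≈ 0.49
θ = arccos(0.49) ≈ 60.66°

60.66°


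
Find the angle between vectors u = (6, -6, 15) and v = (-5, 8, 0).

u·v = 6·(-5) + (-6)·8 + 15·0 = -30 - 48 + 0 = -78
|u| = √(6² + (-6)² + 15²) = √297 ≈ 17.23
|v| = √((-5)² + 8² + 0²) = √89 ≈ 9.434
cos θ = (u·v)/(|u||v|) = -78/(17.23·9.434) ≈ -0.4798
θ = arccos(-0.4798) ≈ 118.7°

118.7°


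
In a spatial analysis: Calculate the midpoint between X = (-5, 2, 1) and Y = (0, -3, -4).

M = ((x₁+x₂)/2, (y₁+y₂)/2, (z₁+z₂)/2)
  = ((-5 + 0)/2, (2 - 3)/2, (1 - 4)/2)
  = (-5/2, -1/2, -3/2)
  = (-2.5, -0.5, -1.5)

(-2.5, -0.5, -1.5)


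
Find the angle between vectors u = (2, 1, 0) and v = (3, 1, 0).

u·v = 2·3 + 1·1 + 0·0 = 6 + 1 + 0 = 7
|u| = √(2² + 1² + 0²) = √5 ≈ 2.236
|v| = √(3² + 1² + 0²) = √10 ≈ 3.162
cos θ = (u·v)/(|u||v|) = 7/(2.236·3.162) ≈ 0.9899
θ = arccos(0.9899) ≈ 8.13°

8.13°


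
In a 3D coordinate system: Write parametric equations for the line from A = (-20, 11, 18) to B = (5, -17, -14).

Direction vector d = B - A = (5 + 20, -17 - 11, -14 - 18) = (25, -28, -32)
Parametric form r = A + t·d:
x = -20 + 25t, y = 11 - 28t, z = 18 - 32t

x = -20 + 25t, y = 11 - 28t, z = 18 - 32t


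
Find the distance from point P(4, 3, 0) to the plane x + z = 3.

distance = |a·x₀ + b·y₀ + c·z₀ - d| / √(a² + b² + c²)
  = |1·4 + 0·3 + 1·0 - 3| / √(1² + 0² + 1²)
  = |4 + 0 + 0 - 3| / √(1 + 0 + 1)
  = |1| / √2
  = 1 / 1.414
  ≈ 0.7071

0.7071


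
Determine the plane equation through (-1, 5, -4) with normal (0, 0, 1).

The plane through P with normal n = (a, b, c) satisfies n·(r - P) = 0,
i.e. ax + by + cz = a·x₀ + b·y₀ + c·z₀.
d = 0·(-1) + 0·5 + 1·(-4)
  = 0 + 0 - 4
  = -4
Equation: z = -4

z = -4


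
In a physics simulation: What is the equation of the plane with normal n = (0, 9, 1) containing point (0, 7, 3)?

The plane through P with normal n = (a, b, c) satisfies n·(r - P) = 0,
i.e. ax + by + cz = a·x₀ + b·y₀ + c·z₀.
d = 0·0 + 9·7 + 1·3
  = 0 + 63 + 3
  = 66
Equation: 9y + z = 66

9y + z = 66


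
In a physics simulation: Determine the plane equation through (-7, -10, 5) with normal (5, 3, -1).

The plane through P with normal n = (a, b, c) satisfies n·(r - P) = 0,
i.e. ax + by + cz = a·x₀ + b·y₀ + c·z₀.
d = 5·(-7) + 3·(-10) + (-1)·5
  = -35 - 30 - 5
  = -70
Equation: 5x + 3y - z = -70

5x + 3y - z = -70


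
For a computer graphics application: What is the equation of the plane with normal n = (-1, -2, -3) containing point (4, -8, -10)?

The plane through P with normal n = (a, b, c) satisfies n·(r - P) = 0,
i.e. ax + by + cz = a·x₀ + b·y₀ + c·z₀.
d = (-1)·4 + (-2)·(-8) + (-3)·(-10)
  = -4 + 16 + 30
  = 42
Equation: -x - 2y - 3z = 42

-x - 2y - 3z = 42


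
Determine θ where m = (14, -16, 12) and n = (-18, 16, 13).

m·n = 14·(-18) + (-16)·16 + 12·13 = -252 - 256 + 156 = -352
|m| = √(14² + (-16)² + 12²) = √596 ≈ 24.41
|n| = √((-18)² + 16² + 13²) = √749 ≈ 27.37
cos θ = (m·n)/(|m||n|) = -352/(24.41·27.37) ≈ -0.5268
θ = arccos(-0.5268) ≈ 121.8°

121.8°


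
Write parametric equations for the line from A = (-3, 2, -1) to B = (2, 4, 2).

Direction vector d = B - A = (2 + 3, 4 - 2, 2 + 1) = (5, 2, 3)
Parametric form r = A + t·d:
x = -3 + 5t, y = 2 + 2t, z = -1 + 3t

x = -3 + 5t, y = 2 + 2t, z = -1 + 3t


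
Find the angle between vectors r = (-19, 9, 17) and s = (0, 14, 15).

r·s = (-19)·0 + 9·14 + 17·15 = 0 + 126 + 255 = 381
|r| = √((-19)² + 9² + 17²) = √731 ≈ 27.04
|s| = √(0² + 14² + 15²) = √421 ≈ 20.52
cos θ = (r·s)/(|r||s|) = 381/(27.04·20.52) ≈ 0.6868
θ = arccos(0.6868) ≈ 46.62°

46.62°


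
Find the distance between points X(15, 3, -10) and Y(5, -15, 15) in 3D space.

d = √[(x₂-x₁)² + (y₂-y₁)² + (z₂-z₁)²]
  = √[(-10)² + (-18)² + 25²]
  = √[100 + 324 + 625]
  = √1049
  ≈ 32.39

32.39


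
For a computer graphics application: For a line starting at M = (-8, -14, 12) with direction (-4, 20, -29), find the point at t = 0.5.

P(t) = M + t·d
  = (-8 + (-4)·0.5, -14 + 20·0.5, 12 + (-29)·0.5)
  = (-8 - 2, -14 + 10, 12 - 14.5)
  = (-10, -4, -2.5)

(-10, -4, -2.5)


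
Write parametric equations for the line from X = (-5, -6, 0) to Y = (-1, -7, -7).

Direction vector d = Y - X = (-1 + 5, -7 + 6, -7 + 0) = (4, -1, -7)
Parametric form r = X + t·d:
x = -5 + 4t, y = -6 - t, z = 0 - 7t

x = -5 + 4t, y = -6 - t, z = 0 - 7t


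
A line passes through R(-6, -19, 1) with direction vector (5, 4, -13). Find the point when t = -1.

P(t) = R + t·d
  = (-6 + 5·(-1), -19 + 4·(-1), 1 + (-13)·(-1))
  = (-6 - 5, -19 - 4, 1 + 13)
  = (-11, -23, 14)

(-11, -23, 14)


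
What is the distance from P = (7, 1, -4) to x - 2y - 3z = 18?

distance = |a·x₀ + b·y₀ + c·z₀ - d| / √(a² + b² + c²)
  = |1·7 + (-2)·1 + (-3)·(-4) - 18| / √(1² + (-2)² + (-3)²)
  = |7 - 2 + 12 - 18| / √(1 + 4 + 9)
  = |-1| / √14
  = 1 / 3.742
  ≈ 0.2673

0.2673


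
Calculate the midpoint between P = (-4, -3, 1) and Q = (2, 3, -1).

M = ((x₁+x₂)/2, (y₁+y₂)/2, (z₁+z₂)/2)
  = ((-4 + 2)/2, (-3 + 3)/2, (1 - 1)/2)
  = (-2/2, 0/2, 0/2)
  = (-1, 0, 0)

(-1, 0, 0)


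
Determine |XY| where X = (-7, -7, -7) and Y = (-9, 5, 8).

d = √[(x₂-x₁)² + (y₂-y₁)² + (z₂-z₁)²]
  = √[(-2)² + 12² + 15²]
  = √[4 + 144 + 225]
  = √373
  ≈ 19.31

19.31


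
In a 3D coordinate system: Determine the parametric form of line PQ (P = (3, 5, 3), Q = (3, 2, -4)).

Direction vector d = Q - P = (3 - 3, 2 - 5, -4 - 3) = (0, -3, -7)
Parametric form r = P + t·d:
x = 3, y = 5 - 3t, z = 3 - 7t

x = 3, y = 5 - 3t, z = 3 - 7t


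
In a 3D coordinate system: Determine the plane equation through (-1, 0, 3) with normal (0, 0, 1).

The plane through P with normal n = (a, b, c) satisfies n·(r - P) = 0,
i.e. ax + by + cz = a·x₀ + b·y₀ + c·z₀.
d = 0·(-1) + 0·0 + 1·3
  = 0 + 0 + 3
  = 3
Equation: z = 3

z = 3


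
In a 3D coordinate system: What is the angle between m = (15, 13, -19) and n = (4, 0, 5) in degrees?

m·n = 15·4 + 13·0 + (-19)·5 = 60 + 0 - 95 = -35
|m| = √(15² + 13² + (-19)²) = √755 ≈ 27.48
|n| = √(4² + 0² + 5²) = √41 ≈ 6.403
cos θ = (m·n)/(|m||n|) = -35/(27.48·6.403) ≈ -0.1989
θ = arccos(-0.1989) ≈ 101.5°

101.5°


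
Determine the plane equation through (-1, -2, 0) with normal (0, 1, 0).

The plane through P with normal n = (a, b, c) satisfies n·(r - P) = 0,
i.e. ax + by + cz = a·x₀ + b·y₀ + c·z₀.
d = 0·(-1) + 1·(-2) + 0·0
  = 0 - 2 + 0
  = -2
Equation: y = -2

y = -2


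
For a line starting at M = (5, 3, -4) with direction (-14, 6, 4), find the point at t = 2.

P(t) = M + t·d
  = (5 + (-14)·2, 3 + 6·2, -4 + 4·2)
  = (5 - 28, 3 + 12, -4 + 8)
  = (-23, 15, 4)

(-23, 15, 4)


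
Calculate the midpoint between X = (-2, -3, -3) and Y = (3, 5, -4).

M = ((x₁+x₂)/2, (y₁+y₂)/2, (z₁+z₂)/2)
  = ((-2 + 3)/2, (-3 + 5)/2, (-3 - 4)/2)
  = (1/2, 2/2, -7/2)
  = (0.5, 1, -3.5)

(0.5, 1, -3.5)


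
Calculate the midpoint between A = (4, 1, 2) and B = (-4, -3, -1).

M = ((x₁+x₂)/2, (y₁+y₂)/2, (z₁+z₂)/2)
  = ((4 - 4)/2, (1 - 3)/2, (2 - 1)/2)
  = (0/2, -2/2, 1/2)
  = (0, -1, 0.5)

(0, -1, 0.5)


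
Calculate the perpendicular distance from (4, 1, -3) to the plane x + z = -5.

distance = |a·x₀ + b·y₀ + c·z₀ - d| / √(a² + b² + c²)
  = |1·4 + 0·1 + 1·(-3) - (-5)| / √(1² + 0² + 1²)
  = |4 + 0 - 3 + 5| / √(1 + 0 + 1)
  = |6| / √2
  = 6 / 1.414
  ≈ 4.243

4.243


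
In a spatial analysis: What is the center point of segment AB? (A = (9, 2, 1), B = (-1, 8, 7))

M = ((x₁+x₂)/2, (y₁+y₂)/2, (z₁+z₂)/2)
  = ((9 - 1)/2, (2 + 8)/2, (1 + 7)/2)
  = (8/2, 10/2, 8/2)
  = (4, 5, 4)

(4, 5, 4)


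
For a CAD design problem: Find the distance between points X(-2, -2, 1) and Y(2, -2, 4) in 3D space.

d = √[(x₂-x₁)² + (y₂-y₁)² + (z₂-z₁)²]
  = √[4² + 0² + 3²]
  = √[16 + 0 + 9]
  = √25
  ≈ 5

5


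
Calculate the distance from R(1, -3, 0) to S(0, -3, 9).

d = √[(x₂-x₁)² + (y₂-y₁)² + (z₂-z₁)²]
  = √[(-1)² + 0² + 9²]
  = √[1 + 0 + 81]
  = √82
  ≈ 9.055

9.055


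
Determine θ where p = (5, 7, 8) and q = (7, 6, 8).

p·q = 5·7 + 7·6 + 8·8 = 35 + 42 + 64 = 141
|p| = √(5² + 7² + 8²) = √138 ≈ 11.75
|q| = √(7² + 6² + 8²) = √149 ≈ 12.21
cos θ = (p·q)/(|p||q|) = 141/(11.75·12.21) ≈ 0.9833
θ = arccos(0.9833) ≈ 10.49°

10.49°


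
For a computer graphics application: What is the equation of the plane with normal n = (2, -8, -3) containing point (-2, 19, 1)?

The plane through P with normal n = (a, b, c) satisfies n·(r - P) = 0,
i.e. ax + by + cz = a·x₀ + b·y₀ + c·z₀.
d = 2·(-2) + (-8)·19 + (-3)·1
  = -4 - 152 - 3
  = -159
Equation: 2x - 8y - 3z = -159

2x - 8y - 3z = -159


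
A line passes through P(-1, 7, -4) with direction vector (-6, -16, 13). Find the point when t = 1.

P(t) = P + t·d
  = (-1 + (-6)·1, 7 + (-16)·1, -4 + 13·1)
  = (-1 - 6, 7 - 16, -4 + 13)
  = (-7, -9, 9)

(-7, -9, 9)


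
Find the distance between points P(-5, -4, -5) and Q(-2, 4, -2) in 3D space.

d = √[(x₂-x₁)² + (y₂-y₁)² + (z₂-z₁)²]
  = √[3² + 8² + 3²]
  = √[9 + 64 + 9]
  = √82
  ≈ 9.055

9.055


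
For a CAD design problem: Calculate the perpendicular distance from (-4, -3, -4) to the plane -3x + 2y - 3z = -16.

distance = |a·x₀ + b·y₀ + c·z₀ - d| / √(a² + b² + c²)
  = |(-3)·(-4) + 2·(-3) + (-3)·(-4) - (-16)| / √((-3)² + 2² + (-3)²)
  = |12 - 6 + 12 + 16| / √(9 + 4 + 9)
  = |34| / √22
  = 34 / 4.69
  ≈ 7.249

7.249


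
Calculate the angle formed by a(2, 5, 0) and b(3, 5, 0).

a·b = 2·3 + 5·5 + 0·0 = 6 + 25 + 0 = 31
|a| = √(2² + 5² + 0²) = √29 ≈ 5.385
|b| = √(3² + 5² + 0²) = √34 ≈ 5.831
cos θ = (a·b)/(|a||b|) = 31/(5.385·5.831) ≈ 0.9872
θ = arccos(0.9872) ≈ 9.162°

9.162°


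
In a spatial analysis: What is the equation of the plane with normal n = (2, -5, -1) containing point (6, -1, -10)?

The plane through P with normal n = (a, b, c) satisfies n·(r - P) = 0,
i.e. ax + by + cz = a·x₀ + b·y₀ + c·z₀.
d = 2·6 + (-5)·(-1) + (-1)·(-10)
  = 12 + 5 + 10
  = 27
Equation: 2x - 5y - z = 27

2x - 5y - z = 27


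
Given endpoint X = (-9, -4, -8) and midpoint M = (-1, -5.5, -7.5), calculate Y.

Y = 2M - X
  = (2·(-1) - (-9), 2·(-5.5) - (-4), 2·(-7.5) - (-8))
  = (-2 + 9, -11 + 4, -15 + 8)
  = (7, -7, -7)

(7, -7, -7)


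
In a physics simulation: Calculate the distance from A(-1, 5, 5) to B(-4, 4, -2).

d = √[(x₂-x₁)² + (y₂-y₁)² + (z₂-z₁)²]
  = √[(-3)² + (-1)² + (-7)²]
  = √[9 + 1 + 49]
  = √59
  ≈ 7.681

7.681


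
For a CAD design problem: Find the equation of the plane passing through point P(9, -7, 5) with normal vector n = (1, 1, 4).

The plane through P with normal n = (a, b, c) satisfies n·(r - P) = 0,
i.e. ax + by + cz = a·x₀ + b·y₀ + c·z₀.
d = 1·9 + 1·(-7) + 4·5
  = 9 - 7 + 20
  = 22
Equation: x + y + 4z = 22

x + y + 4z = 22


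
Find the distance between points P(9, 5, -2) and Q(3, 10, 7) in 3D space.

d = √[(x₂-x₁)² + (y₂-y₁)² + (z₂-z₁)²]
  = √[(-6)² + 5² + 9²]
  = √[36 + 25 + 81]
  = √142
  ≈ 11.92

11.92


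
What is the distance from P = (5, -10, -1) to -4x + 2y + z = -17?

distance = |a·x₀ + b·y₀ + c·z₀ - d| / √(a² + b² + c²)
  = |(-4)·5 + 2·(-10) + 1·(-1) - (-17)| / √((-4)² + 2² + 1²)
  = |-20 - 20 - 1 + 17| / √(16 + 4 + 1)
  = |-24| / √21
  = 24 / 4.583
  ≈ 5.237

5.237


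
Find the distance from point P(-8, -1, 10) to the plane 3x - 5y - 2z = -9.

distance = |a·x₀ + b·y₀ + c·z₀ - d| / √(a² + b² + c²)
  = |3·(-8) + (-5)·(-1) + (-2)·10 - (-9)| / √(3² + (-5)² + (-2)²)
  = |-24 + 5 - 20 + 9| / √(9 + 25 + 4)
  = |-30| / √38
  = 30 / 6.164
  ≈ 4.867

4.867


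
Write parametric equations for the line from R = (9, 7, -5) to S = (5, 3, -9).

Direction vector d = S - R = (5 - 9, 3 - 7, -9 + 5) = (-4, -4, -4)
Parametric form r = R + t·d:
x = 9 - 4t, y = 7 - 4t, z = -5 - 4t

x = 9 - 4t, y = 7 - 4t, z = -5 - 4t


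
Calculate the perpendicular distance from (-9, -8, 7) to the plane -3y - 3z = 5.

distance = |a·x₀ + b·y₀ + c·z₀ - d| / √(a² + b² + c²)
  = |0·(-9) + (-3)·(-8) + (-3)·7 - 5| / √(0² + (-3)² + (-3)²)
  = |0 + 24 - 21 - 5| / √(0 + 9 + 9)
  = |-2| / √18
  = 2 / 4.243
  ≈ 0.4714

0.4714


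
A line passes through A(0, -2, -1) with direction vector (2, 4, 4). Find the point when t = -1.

P(t) = A + t·d
  = (0 + 2·(-1), -2 + 4·(-1), -1 + 4·(-1))
  = (0 - 2, -2 - 4, -1 - 4)
  = (-2, -6, -5)

(-2, -6, -5)


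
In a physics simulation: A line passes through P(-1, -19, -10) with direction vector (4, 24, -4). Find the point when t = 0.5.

P(t) = P + t·d
  = (-1 + 4·0.5, -19 + 24·0.5, -10 + (-4)·0.5)
  = (-1 + 2, -19 + 12, -10 - 2)
  = (1, -7, -12)

(1, -7, -12)


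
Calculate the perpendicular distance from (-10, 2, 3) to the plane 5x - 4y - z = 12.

distance = |a·x₀ + b·y₀ + c·z₀ - d| / √(a² + b² + c²)
  = |5·(-10) + (-4)·2 + (-1)·3 - 12| / √(5² + (-4)² + (-1)²)
  = |-50 - 8 - 3 - 12| / √(25 + 16 + 1)
  = |-73| / √42
  = 73 / 6.481
  ≈ 11.26

11.26


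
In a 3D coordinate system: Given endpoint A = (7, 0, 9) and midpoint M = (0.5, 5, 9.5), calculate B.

B = 2M - A
  = (2·0.5 - 7, 2·5 - 0, 2·9.5 - 9)
  = (1 - 7, 10 + 0, 19 - 9)
  = (-6, 10, 10)

(-6, 10, 10)


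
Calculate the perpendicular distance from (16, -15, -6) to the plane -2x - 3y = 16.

distance = |a·x₀ + b·y₀ + c·z₀ - d| / √(a² + b² + c²)
  = |(-2)·16 + (-3)·(-15) + 0·(-6) - 16| / √((-2)² + (-3)² + 0²)
  = |-32 + 45 + 0 - 16| / √(4 + 9 + 0)
  = |-3| / √13
  = 3 / 3.606
  ≈ 0.8321

0.8321


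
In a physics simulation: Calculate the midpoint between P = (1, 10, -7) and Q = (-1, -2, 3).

M = ((x₁+x₂)/2, (y₁+y₂)/2, (z₁+z₂)/2)
  = ((1 - 1)/2, (10 - 2)/2, (-7 + 3)/2)
  = (0/2, 8/2, -4/2)
  = (0, 4, -2)

(0, 4, -2)


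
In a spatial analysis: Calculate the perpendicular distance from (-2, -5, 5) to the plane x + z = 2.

distance = |a·x₀ + b·y₀ + c·z₀ - d| / √(a² + b² + c²)
  = |1·(-2) + 0·(-5) + 1·5 - 2| / √(1² + 0² + 1²)
  = |-2 + 0 + 5 - 2| / √(1 + 0 + 1)
  = |1| / √2
  = 1 / 1.414
  ≈ 0.7071

0.7071


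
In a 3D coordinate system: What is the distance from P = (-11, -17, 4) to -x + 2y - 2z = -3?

distance = |a·x₀ + b·y₀ + c·z₀ - d| / √(a² + b² + c²)
  = |(-1)·(-11) + 2·(-17) + (-2)·4 - (-3)| / √((-1)² + 2² + (-2)²)
  = |11 - 34 - 8 + 3| / √(1 + 4 + 4)
  = |-28| / √9
  = 28 / 3
  ≈ 9.333

9.333


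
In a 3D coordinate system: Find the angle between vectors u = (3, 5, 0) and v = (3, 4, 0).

u·v = 3·3 + 5·4 + 0·0 = 9 + 20 + 0 = 29
|u| = √(3² + 5² + 0²) = √34 ≈ 5.831
|v| = √(3² + 4² + 0²) = √25 ≈ 5
cos θ = (u·v)/(|u||v|) = 29/(5.831·5) ≈ 0.9947
θ = arccos(0.9947) ≈ 5.906°

5.906°


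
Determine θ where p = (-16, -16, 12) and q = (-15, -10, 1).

p·q = (-16)·(-15) + (-16)·(-10) + 12·1 = 240 + 160 + 12 = 412
|p| = √((-16)² + (-16)² + 12²) = √656 ≈ 25.61
|q| = √((-15)² + (-10)² + 1²) = √326 ≈ 18.06
cos θ = (p·q)/(|p||q|) = 412/(25.61·18.06) ≈ 0.8909
θ = arccos(0.8909) ≈ 27.01°

27.01°


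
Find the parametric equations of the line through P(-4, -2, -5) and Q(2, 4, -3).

Direction vector d = Q - P = (2 + 4, 4 + 2, -3 + 5) = (6, 6, 2)
Parametric form r = P + t·d:
x = -4 + 6t, y = -2 + 6t, z = -5 + 2t

x = -4 + 6t, y = -2 + 6t, z = -5 + 2t


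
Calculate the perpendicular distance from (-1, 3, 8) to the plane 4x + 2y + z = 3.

distance = |a·x₀ + b·y₀ + c·z₀ - d| / √(a² + b² + c²)
  = |4·(-1) + 2·3 + 1·8 - 3| / √(4² + 2² + 1²)
  = |-4 + 6 + 8 - 3| / √(16 + 4 + 1)
  = |7| / √21
  = 7 / 4.583
  ≈ 1.528

1.528


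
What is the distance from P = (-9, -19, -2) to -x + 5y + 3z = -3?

distance = |a·x₀ + b·y₀ + c·z₀ - d| / √(a² + b² + c²)
  = |(-1)·(-9) + 5·(-19) + 3·(-2) - (-3)| / √((-1)² + 5² + 3²)
  = |9 - 95 - 6 + 3| / √(1 + 25 + 9)
  = |-89| / √35
  = 89 / 5.916
  ≈ 15.04

15.04


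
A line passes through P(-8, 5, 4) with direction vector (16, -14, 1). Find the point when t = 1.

P(t) = P + t·d
  = (-8 + 16·1, 5 + (-14)·1, 4 + 1·1)
  = (-8 + 16, 5 - 14, 4 + 1)
  = (8, -9, 5)

(8, -9, 5)


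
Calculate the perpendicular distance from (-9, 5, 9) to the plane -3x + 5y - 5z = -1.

distance = |a·x₀ + b·y₀ + c·z₀ - d| / √(a² + b² + c²)
  = |(-3)·(-9) + 5·5 + (-5)·9 - (-1)| / √((-3)² + 5² + (-5)²)
  = |27 + 25 - 45 + 1| / √(9 + 25 + 25)
  = |8| / √59
  = 8 / 7.681
  ≈ 1.042

1.042


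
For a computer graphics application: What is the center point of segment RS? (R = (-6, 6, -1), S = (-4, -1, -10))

M = ((x₁+x₂)/2, (y₁+y₂)/2, (z₁+z₂)/2)
  = ((-6 - 4)/2, (6 - 1)/2, (-1 - 10)/2)
  = (-10/2, 5/2, -11/2)
  = (-5, 2.5, -5.5)

(-5, 2.5, -5.5)


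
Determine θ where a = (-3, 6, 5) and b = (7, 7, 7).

a·b = (-3)·7 + 6·7 + 5·7 = -21 + 42 + 35 = 56
|a| = √((-3)² + 6² + 5²) = √70 ≈ 8.367
|b| = √(7² + 7² + 7²) = √147 ≈ 12.12
cos θ = (a·b)/(|a||b|) = 56/(8.367·12.12) ≈ 0.5521
θ = arccos(0.5521) ≈ 56.49°

56.49°


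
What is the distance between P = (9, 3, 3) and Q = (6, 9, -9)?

d = √[(x₂-x₁)² + (y₂-y₁)² + (z₂-z₁)²]
  = √[(-3)² + 6² + (-12)²]
  = √[9 + 36 + 144]
  = √189
  ≈ 13.75

13.75


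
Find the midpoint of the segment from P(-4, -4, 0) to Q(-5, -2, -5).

M = ((x₁+x₂)/2, (y₁+y₂)/2, (z₁+z₂)/2)
  = ((-4 - 5)/2, (-4 - 2)/2, (0 - 5)/2)
  = (-9/2, -6/2, -5/2)
  = (-4.5, -3, -2.5)

(-4.5, -3, -2.5)


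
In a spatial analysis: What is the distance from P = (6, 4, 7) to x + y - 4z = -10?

distance = |a·x₀ + b·y₀ + c·z₀ - d| / √(a² + b² + c²)
  = |1·6 + 1·4 + (-4)·7 - (-10)| / √(1² + 1² + (-4)²)
  = |6 + 4 - 28 + 10| / √(1 + 1 + 16)
  = |-8| / √18
  = 8 / 4.243
  ≈ 1.886

1.886


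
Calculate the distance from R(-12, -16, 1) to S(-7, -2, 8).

d = √[(x₂-x₁)² + (y₂-y₁)² + (z₂-z₁)²]
  = √[5² + 14² + 7²]
  = √[25 + 196 + 49]
  = √270
  ≈ 16.43

16.43


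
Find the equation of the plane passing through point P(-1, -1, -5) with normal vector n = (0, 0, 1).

The plane through P with normal n = (a, b, c) satisfies n·(r - P) = 0,
i.e. ax + by + cz = a·x₀ + b·y₀ + c·z₀.
d = 0·(-1) + 0·(-1) + 1·(-5)
  = 0 + 0 - 5
  = -5
Equation: z = -5

z = -5


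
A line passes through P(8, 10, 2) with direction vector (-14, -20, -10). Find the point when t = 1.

P(t) = P + t·d
  = (8 + (-14)·1, 10 + (-20)·1, 2 + (-10)·1)
  = (8 - 14, 10 - 20, 2 - 10)
  = (-6, -10, -8)

(-6, -10, -8)


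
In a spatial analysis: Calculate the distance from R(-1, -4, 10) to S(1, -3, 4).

d = √[(x₂-x₁)² + (y₂-y₁)² + (z₂-z₁)²]
  = √[2² + 1² + (-6)²]
  = √[4 + 1 + 36]
  = √41
  ≈ 6.403

6.403


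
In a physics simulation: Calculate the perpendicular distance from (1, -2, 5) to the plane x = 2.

distance = |a·x₀ + b·y₀ + c·z₀ - d| / √(a² + b² + c²)
  = |1·1 + 0·(-2) + 0·5 - 2| / √(1² + 0² + 0²)
  = |1 + 0 + 0 - 2| / √(1 + 0 + 0)
  = |-1| / √1
  = 1 / 1
  ≈ 1

1


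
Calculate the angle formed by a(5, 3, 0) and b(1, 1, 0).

a·b = 5·1 + 3·1 + 0·0 = 5 + 3 + 0 = 8
|a| = √(5² + 3² + 0²) = √34 ≈ 5.831
|b| = √(1² + 1² + 0²) = √2 ≈ 1.414
cos θ = (a·b)/(|a||b|) = 8/(5.831·1.414) ≈ 0.9701
θ = arccos(0.9701) ≈ 14.04°

14.04°


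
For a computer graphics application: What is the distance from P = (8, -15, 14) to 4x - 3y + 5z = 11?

distance = |a·x₀ + b·y₀ + c·z₀ - d| / √(a² + b² + c²)
  = |4·8 + (-3)·(-15) + 5·14 - 11| / √(4² + (-3)² + 5²)
  = |32 + 45 + 70 - 11| / √(16 + 9 + 25)
  = |136| / √50
  = 136 / 7.071
  ≈ 19.23

19.23


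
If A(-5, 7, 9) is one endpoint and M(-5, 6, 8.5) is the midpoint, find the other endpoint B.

B = 2M - A
  = (2·(-5) - (-5), 2·6 - 7, 2·8.5 - 9)
  = (-10 + 5, 12 - 7, 17 - 9)
  = (-5, 5, 8)

(-5, 5, 8)


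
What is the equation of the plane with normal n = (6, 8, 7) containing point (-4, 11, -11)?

The plane through P with normal n = (a, b, c) satisfies n·(r - P) = 0,
i.e. ax + by + cz = a·x₀ + b·y₀ + c·z₀.
d = 6·(-4) + 8·11 + 7·(-11)
  = -24 + 88 - 77
  = -13
Equation: 6x + 8y + 7z = -13

6x + 8y + 7z = -13


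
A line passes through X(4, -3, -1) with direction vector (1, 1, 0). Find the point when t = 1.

P(t) = X + t·d
  = (4 + 1·1, -3 + 1·1, -1 + 0·1)
  = (4 + 1, -3 + 1, -1 + 0)
  = (5, -2, -1)

(5, -2, -1)


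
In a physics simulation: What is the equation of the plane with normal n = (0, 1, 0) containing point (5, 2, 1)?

The plane through P with normal n = (a, b, c) satisfies n·(r - P) = 0,
i.e. ax + by + cz = a·x₀ + b·y₀ + c·z₀.
d = 0·5 + 1·2 + 0·1
  = 0 + 2 + 0
  = 2
Equation: y = 2

y = 2


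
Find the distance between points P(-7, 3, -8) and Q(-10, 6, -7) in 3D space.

d = √[(x₂-x₁)² + (y₂-y₁)² + (z₂-z₁)²]
  = √[(-3)² + 3² + 1²]
  = √[9 + 9 + 1]
  = √19
  ≈ 4.359

4.359


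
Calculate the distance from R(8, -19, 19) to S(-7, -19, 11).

d = √[(x₂-x₁)² + (y₂-y₁)² + (z₂-z₁)²]
  = √[(-15)² + 0² + (-8)²]
  = √[225 + 0 + 64]
  = √289
  ≈ 17

17


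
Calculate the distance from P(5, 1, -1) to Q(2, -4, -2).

d = √[(x₂-x₁)² + (y₂-y₁)² + (z₂-z₁)²]
  = √[(-3)² + (-5)² + (-1)²]
  = √[9 + 25 + 1]
  = √35
  ≈ 5.916

5.916


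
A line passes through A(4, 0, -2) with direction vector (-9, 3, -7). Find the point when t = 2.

P(t) = A + t·d
  = (4 + (-9)·2, 0 + 3·2, -2 + (-7)·2)
  = (4 - 18, 0 + 6, -2 - 14)
  = (-14, 6, -16)

(-14, 6, -16)


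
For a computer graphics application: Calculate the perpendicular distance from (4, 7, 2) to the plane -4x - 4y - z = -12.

distance = |a·x₀ + b·y₀ + c·z₀ - d| / √(a² + b² + c²)
  = |(-4)·4 + (-4)·7 + (-1)·2 - (-12)| / √((-4)² + (-4)² + (-1)²)
  = |-16 - 28 - 2 + 12| / √(16 + 16 + 1)
  = |-34| / √33
  = 34 / 5.745
  ≈ 5.919

5.919


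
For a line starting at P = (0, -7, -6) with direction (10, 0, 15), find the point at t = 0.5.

P(t) = P + t·d
  = (0 + 10·0.5, -7 + 0·0.5, -6 + 15·0.5)
  = (0 + 5, -7 + 0, -6 + 7.5)
  = (5, -7, 1.5)

(5, -7, 1.5)


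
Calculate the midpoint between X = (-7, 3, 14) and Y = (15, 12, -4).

M = ((x₁+x₂)/2, (y₁+y₂)/2, (z₁+z₂)/2)
  = ((-7 + 15)/2, (3 + 12)/2, (14 - 4)/2)
  = (8/2, 15/2, 10/2)
  = (4, 7.5, 5)

(4, 7.5, 5)


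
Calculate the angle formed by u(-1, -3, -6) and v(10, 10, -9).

u·v = (-1)·10 + (-3)·10 + (-6)·(-9) = -10 - 30 + 54 = 14
|u| = √((-1)² + (-3)² + (-6)²) = √46 ≈ 6.782
|v| = √(10² + 10² + (-9)²) = √281 ≈ 16.76
cos θ = (u·v)/(|u||v|) = 14/(6.782·16.76) ≈ 0.1231
θ = arccos(0.1231) ≈ 82.93°

82.93°


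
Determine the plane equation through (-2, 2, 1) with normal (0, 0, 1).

The plane through P with normal n = (a, b, c) satisfies n·(r - P) = 0,
i.e. ax + by + cz = a·x₀ + b·y₀ + c·z₀.
d = 0·(-2) + 0·2 + 1·1
  = 0 + 0 + 1
  = 1
Equation: z = 1

z = 1


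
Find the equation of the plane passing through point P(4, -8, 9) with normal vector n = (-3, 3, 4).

The plane through P with normal n = (a, b, c) satisfies n·(r - P) = 0,
i.e. ax + by + cz = a·x₀ + b·y₀ + c·z₀.
d = (-3)·4 + 3·(-8) + 4·9
  = -12 - 24 + 36
  = 0
Equation: -3x + 3y + 4z = 0

-3x + 3y + 4z = 0


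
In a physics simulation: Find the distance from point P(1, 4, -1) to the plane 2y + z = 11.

distance = |a·x₀ + b·y₀ + c·z₀ - d| / √(a² + b² + c²)
  = |0·1 + 2·4 + 1·(-1) - 11| / √(0² + 2² + 1²)
  = |0 + 8 - 1 - 11| / √(0 + 4 + 1)
  = |-4| / √5
  = 4 / 2.236
  ≈ 1.789

1.789


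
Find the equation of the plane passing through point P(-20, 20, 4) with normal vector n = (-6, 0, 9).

The plane through P with normal n = (a, b, c) satisfies n·(r - P) = 0,
i.e. ax + by + cz = a·x₀ + b·y₀ + c·z₀.
d = (-6)·(-20) + 0·20 + 9·4
  = 120 + 0 + 36
  = 156
Equation: -6x + 9z = 156

-6x + 9z = 156


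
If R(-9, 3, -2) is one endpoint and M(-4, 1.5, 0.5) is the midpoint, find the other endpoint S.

S = 2M - R
  = (2·(-4) - (-9), 2·1.5 - 3, 2·0.5 - (-2))
  = (-8 + 9, 3 - 3, 1 + 2)
  = (1, 0, 3)

(1, 0, 3)


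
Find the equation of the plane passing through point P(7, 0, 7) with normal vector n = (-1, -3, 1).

The plane through P with normal n = (a, b, c) satisfies n·(r - P) = 0,
i.e. ax + by + cz = a·x₀ + b·y₀ + c·z₀.
d = (-1)·7 + (-3)·0 + 1·7
  = -7 + 0 + 7
  = 0
Equation: -x - 3y + z = 0

-x - 3y + z = 0


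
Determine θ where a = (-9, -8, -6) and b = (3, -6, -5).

a·b = (-9)·3 + (-8)·(-6) + (-6)·(-5) = -27 + 48 + 30 = 51
|a| = √((-9)² + (-8)² + (-6)²) = √181 ≈ 13.45
|b| = √(3² + (-6)² + (-5)²) = √70 ≈ 8.367
cos θ = (a·b)/(|a||b|) = 51/(13.45·8.367) ≈ 0.4531
θ = arccos(0.4531) ≈ 63.06°

63.06°


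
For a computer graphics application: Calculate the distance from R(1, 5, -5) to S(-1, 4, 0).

d = √[(x₂-x₁)² + (y₂-y₁)² + (z₂-z₁)²]
  = √[(-2)² + (-1)² + 5²]
  = √[4 + 1 + 25]
  = √30
  ≈ 5.477

5.477


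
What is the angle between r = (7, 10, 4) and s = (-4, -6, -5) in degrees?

r·s = 7·(-4) + 10·(-6) + 4·(-5) = -28 - 60 - 20 = -108
|r| = √(7² + 10² + 4²) = √165 ≈ 12.85
|s| = √((-4)² + (-6)² + (-5)²) = √77 ≈ 8.775
cos θ = (r·s)/(|r||s|) = -108/(12.85·8.775) ≈ -0.9582
θ = arccos(-0.9582) ≈ 163.4°

163.4°


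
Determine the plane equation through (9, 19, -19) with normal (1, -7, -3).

The plane through P with normal n = (a, b, c) satisfies n·(r - P) = 0,
i.e. ax + by + cz = a·x₀ + b·y₀ + c·z₀.
d = 1·9 + (-7)·19 + (-3)·(-19)
  = 9 - 133 + 57
  = -67
Equation: x - 7y - 3z = -67

x - 7y - 3z = -67


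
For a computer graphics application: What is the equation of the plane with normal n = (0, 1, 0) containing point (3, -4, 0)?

The plane through P with normal n = (a, b, c) satisfies n·(r - P) = 0,
i.e. ax + by + cz = a·x₀ + b·y₀ + c·z₀.
d = 0·3 + 1·(-4) + 0·0
  = 0 - 4 + 0
  = -4
Equation: y = -4

y = -4


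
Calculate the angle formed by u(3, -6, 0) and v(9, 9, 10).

u·v = 3·9 + (-6)·9 + 0·10 = 27 - 54 + 0 = -27
|u| = √(3² + (-6)² + 0²) = √45 ≈ 6.708
|v| = √(9² + 9² + 10²) = √262 ≈ 16.19
cos θ = (u·v)/(|u||v|) = -27/(6.708·16.19) ≈ -0.2487
θ = arccos(-0.2487) ≈ 104.4°

104.4°


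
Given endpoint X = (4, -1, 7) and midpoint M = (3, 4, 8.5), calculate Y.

Y = 2M - X
  = (2·3 - 4, 2·4 - (-1), 2·8.5 - 7)
  = (6 - 4, 8 + 1, 17 - 7)
  = (2, 9, 10)

(2, 9, 10)


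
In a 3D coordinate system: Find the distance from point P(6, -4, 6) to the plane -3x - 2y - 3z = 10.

distance = |a·x₀ + b·y₀ + c·z₀ - d| / √(a² + b² + c²)
  = |(-3)·6 + (-2)·(-4) + (-3)·6 - 10| / √((-3)² + (-2)² + (-3)²)
  = |-18 + 8 - 18 - 10| / √(9 + 4 + 9)
  = |-38| / √22
  = 38 / 4.69
  ≈ 8.102

8.102


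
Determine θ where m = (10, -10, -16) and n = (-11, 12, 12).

m·n = 10·(-11) + (-10)·12 + (-16)·12 = -110 - 120 - 192 = -422
|m| = √(10² + (-10)² + (-16)²) = √456 ≈ 21.35
|n| = √((-11)² + 12² + 12²) = √409 ≈ 20.22
cos θ = (m·n)/(|m||n|) = -422/(21.35·20.22) ≈ -0.9772
θ = arccos(-0.9772) ≈ 167.7°

167.7°


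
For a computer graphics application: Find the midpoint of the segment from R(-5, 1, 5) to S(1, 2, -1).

M = ((x₁+x₂)/2, (y₁+y₂)/2, (z₁+z₂)/2)
  = ((-5 + 1)/2, (1 + 2)/2, (5 - 1)/2)
  = (-4/2, 3/2, 4/2)
  = (-2, 1.5, 2)

(-2, 1.5, 2)


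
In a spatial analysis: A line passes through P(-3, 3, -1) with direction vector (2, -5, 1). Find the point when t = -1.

P(t) = P + t·d
  = (-3 + 2·(-1), 3 + (-5)·(-1), -1 + 1·(-1))
  = (-3 - 2, 3 + 5, -1 - 1)
  = (-5, 8, -2)

(-5, 8, -2)


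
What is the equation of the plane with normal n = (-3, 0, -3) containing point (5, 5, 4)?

The plane through P with normal n = (a, b, c) satisfies n·(r - P) = 0,
i.e. ax + by + cz = a·x₀ + b·y₀ + c·z₀.
d = (-3)·5 + 0·5 + (-3)·4
  = -15 + 0 - 12
  = -27
Equation: -3x - 3z = -27

-3x - 3z = -27


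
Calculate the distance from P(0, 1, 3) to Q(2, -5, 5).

d = √[(x₂-x₁)² + (y₂-y₁)² + (z₂-z₁)²]
  = √[2² + (-6)² + 2²]
  = √[4 + 36 + 4]
  = √44
  ≈ 6.633

6.633


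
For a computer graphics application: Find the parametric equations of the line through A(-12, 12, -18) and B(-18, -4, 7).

Direction vector d = B - A = (-18 + 12, -4 - 12, 7 + 18) = (-6, -16, 25)
Parametric form r = A + t·d:
x = -12 - 6t, y = 12 - 16t, z = -18 + 25t

x = -12 - 6t, y = 12 - 16t, z = -18 + 25t


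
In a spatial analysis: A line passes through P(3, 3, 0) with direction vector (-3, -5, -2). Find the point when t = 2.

P(t) = P + t·d
  = (3 + (-3)·2, 3 + (-5)·2, 0 + (-2)·2)
  = (3 - 6, 3 - 10, 0 - 4)
  = (-3, -7, -4)

(-3, -7, -4)


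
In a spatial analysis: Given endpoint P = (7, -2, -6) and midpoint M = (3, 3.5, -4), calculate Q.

Q = 2M - P
  = (2·3 - 7, 2·3.5 - (-2), 2·(-4) - (-6))
  = (6 - 7, 7 + 2, -8 + 6)
  = (-1, 9, -2)

(-1, 9, -2)


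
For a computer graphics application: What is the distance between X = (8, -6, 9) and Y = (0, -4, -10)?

d = √[(x₂-x₁)² + (y₂-y₁)² + (z₂-z₁)²]
  = √[(-8)² + 2² + (-19)²]
  = √[64 + 4 + 361]
  = √429
  ≈ 20.71

20.71


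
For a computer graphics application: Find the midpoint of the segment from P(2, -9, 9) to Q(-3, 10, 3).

M = ((x₁+x₂)/2, (y₁+y₂)/2, (z₁+z₂)/2)
  = ((2 - 3)/2, (-9 + 10)/2, (9 + 3)/2)
  = (-1/2, 1/2, 12/2)
  = (-0.5, 0.5, 6)

(-0.5, 0.5, 6)


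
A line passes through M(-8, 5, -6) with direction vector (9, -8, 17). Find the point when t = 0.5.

P(t) = M + t·d
  = (-8 + 9·0.5, 5 + (-8)·0.5, -6 + 17·0.5)
  = (-8 + 4.5, 5 - 4, -6 + 8.5)
  = (-3.5, 1, 2.5)

(-3.5, 1, 2.5)


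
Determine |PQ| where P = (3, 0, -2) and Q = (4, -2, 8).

d = √[(x₂-x₁)² + (y₂-y₁)² + (z₂-z₁)²]
  = √[1² + (-2)² + 10²]
  = √[1 + 4 + 100]
  = √105
  ≈ 10.25

10.25


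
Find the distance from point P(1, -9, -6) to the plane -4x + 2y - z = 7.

distance = |a·x₀ + b·y₀ + c·z₀ - d| / √(a² + b² + c²)
  = |(-4)·1 + 2·(-9) + (-1)·(-6) - 7| / √((-4)² + 2² + (-1)²)
  = |-4 - 18 + 6 - 7| / √(16 + 4 + 1)
  = |-23| / √21
  = 23 / 4.583
  ≈ 5.019

5.019


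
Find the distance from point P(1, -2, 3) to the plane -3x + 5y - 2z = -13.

distance = |a·x₀ + b·y₀ + c·z₀ - d| / √(a² + b² + c²)
  = |(-3)·1 + 5·(-2) + (-2)·3 - (-13)| / √((-3)² + 5² + (-2)²)
  = |-3 - 10 - 6 + 13| / √(9 + 25 + 4)
  = |-6| / √38
  = 6 / 6.164
  ≈ 0.9733

0.9733
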